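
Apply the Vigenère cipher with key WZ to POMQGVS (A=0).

Repeat the key across the message: WZWZWZW
P(15)+W(22): 37≡11 → L
O(14)+Z(25): 39≡13 → N
M(12)+W(22): 34≡8 → I
Q(16)+Z(25): 41≡15 → P
G(6)+W(22): 28≡2 → C
V(21)+Z(25): 46≡20 → U
S(18)+W(22): 40≡14 → O

LNIPCUO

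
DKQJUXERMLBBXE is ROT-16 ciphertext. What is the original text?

D(3): 3−16=-13≡13 → N
K(10): 10−16=-6≡20 → U
Q(16): 16−16=0 → A
J(9): 9−16=-7≡19 → T
U(20): 20−16=4 → E
X(23): 23−16=7 → H
E(4): 4−16=-12≡14 → O
R(17): 17−16=1 → B
M(12): 12−16=-4≡22 → W
L(11): 11−16=-5≡21 → V
B(1): 1−16=-15≡11 → L
B(1): 1−16=-15≡11 → L
X(23): 23−16=7 → H
E(4): 4−16=-12≡14 → O

NUATEHOBWVLLHO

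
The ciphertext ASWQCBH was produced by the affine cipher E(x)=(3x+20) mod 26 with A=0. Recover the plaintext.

The inverse of 3 mod 26 is 9, since 3·9=27≡1. Apply D(y)=9·(y−20) mod 26:
A(0): 9·(0−20)=-180≡2 → C
S(18): 9·(18−20)=-18≡8 → I
W(22): 9·(22−20)=18 → S
Q(16): 9·(16−20)=-36≡16 → Q
C(2): 9·(2−20)=-162≡20 → U
B(1): 9·(1−20)=-171≡11 → L
H(7): 9·(7−20)=-117≡13 → N

CISQULN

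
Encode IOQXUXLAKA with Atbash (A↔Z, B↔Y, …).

I(8) → R(17)
O(14) → L(11)
Q(16) → J(9)
X(23) → C(2)
U(20) → F(5)
X(23) → C(2)
L(11) → O(14)
A(0) → Z(25)
K(10) → P(15)
A(0) → Z(25)

RLJCFCOZPZ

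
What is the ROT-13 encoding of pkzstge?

cxmfgtr

p(15): 15+13=28≡2 → c
k(10): 10+13=23 → x
z(25): 25+13=38≡12 → m
s(18): 18+13=31≡5 → f
t(19): 19+13=32≡6 → g
g(6): 6+13=19 → t
e(4): 4+13=17 → r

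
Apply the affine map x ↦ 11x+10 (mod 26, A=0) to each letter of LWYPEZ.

BSOTCZ

L(11): 11·11+10=131≡1 → B
W(22): 11·22+10=252≡18 → S
Y(24): 11·24+10=274≡14 → O
P(15): 11·15+10=175≡19 → T
E(4): 11·4+10=54≡2 → C
Z(25): 11·25+10=285≡25 → Z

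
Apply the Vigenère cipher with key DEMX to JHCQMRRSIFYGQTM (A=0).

Repeat the key across the message: DEMXDEMXDEMXDEM
J(9)+D(3): 12 → M
H(7)+E(4): 11 → L
C(2)+M(12): 14 → O
Q(16)+X(23): 39≡13 → N
M(12)+D(3): 15 → P
R(17)+E(4): 21 → V
R(17)+M(12): 29≡3 → D
S(18)+X(23): 41≡15 → P
I(8)+D(3): 11 → L
F(5)+E(4): 9 → J
Y(24)+M(12): 36≡10 → K
G(6)+X(23): 29≡3 → D
Q(16)+D(3): 19 → T
T(19)+E(4): 23 → X
M(12)+M(12): 24 → Y

MLONPVDPLJKDTXY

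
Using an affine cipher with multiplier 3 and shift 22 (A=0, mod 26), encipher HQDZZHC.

RSFTTRC

H(7): 3·7+22=43≡17 → R
Q(16): 3·16+22=70≡18 → S
D(3): 3·3+22=31≡5 → F
Z(25): 3·25+22=97≡19 → T
Z(25): 3·25+22=97≡19 → T
H(7): 3·7+22=43≡17 → R
C(2): 3·2+22=28≡2 → C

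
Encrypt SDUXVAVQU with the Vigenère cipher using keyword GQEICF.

Repeat the key across the message: GQEICFGQE
S(18)+G(6): 24 → Y
D(3)+Q(16): 19 → T
U(20)+E(4): 24 → Y
X(23)+I(8): 31≡5 → F
V(21)+C(2): 23 → X
A(0)+F(5): 5 → F
V(21)+G(6): 27≡1 → B
Q(16)+Q(16): 32≡6 → G
U(20)+E(4): 24 → Y

YTYFXFBGY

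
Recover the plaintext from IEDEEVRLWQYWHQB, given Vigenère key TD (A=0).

Repeat the key across the ciphertext: TDTDTDTDTDTDTDT
I(8)−T(19): -11≡15 → P
E(4)−D(3): 1 → B
D(3)−T(19): -16≡10 → K
E(4)−D(3): 1 → B
E(4)−T(19): -15≡11 → L
V(21)−D(3): 18 → S
R(17)−T(19): -2≡24 → Y
L(11)−D(3): 8 → I
W(22)−T(19): 3 → D
Q(16)−D(3): 13 → N
Y(24)−T(19): 5 → F
W(22)−D(3): 19 → T
H(7)−T(19): -12≡14 → O
Q(16)−D(3): 13 → N
B(1)−T(19): -18≡8 → I

PBKBLSYIDNFTONI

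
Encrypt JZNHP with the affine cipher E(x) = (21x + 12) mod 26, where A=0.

J(9): 21·9+12=201≡19 → T
Z(25): 21·25+12=537≡17 → R
N(13): 21·13+12=285≡25 → Z
H(7): 21·7+12=159≡3 → D
P(15): 21·15+12=327≡15 → P

TRZDP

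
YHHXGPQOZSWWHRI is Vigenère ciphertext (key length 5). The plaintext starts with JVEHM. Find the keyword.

PMDQU

Subtract each crib letter from the matching ciphertext letter (mod 26):
Y(24)−J(9)=15 → P
H(7)−V(21)=-14≡12 → M
H(7)−E(4)=3 → D
X(23)−H(7)=16 → Q
G(6)−M(12)=-6≡20 → U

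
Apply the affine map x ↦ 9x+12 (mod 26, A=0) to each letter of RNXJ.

R(17): 9·17+12=165≡9 → J
N(13): 9·13+12=129≡25 → Z
X(23): 9·23+12=219≡11 → L
J(9): 9·9+12=93≡15 → P

JZLP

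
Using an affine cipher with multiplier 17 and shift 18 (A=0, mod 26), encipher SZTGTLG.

S(18): 17·18+18=324≡12 → M
Z(25): 17·25+18=443≡1 → B
T(19): 17·19+18=341≡3 → D
G(6): 17·6+18=120≡16 → Q
T(19): 17·19+18=341≡3 → D
L(11): 17·11+18=205≡23 → X
G(6): 17·6+18=120≡16 → Q

MBDQDXQ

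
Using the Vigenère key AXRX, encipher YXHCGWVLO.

YUYZGTMIO

Repeat the key across the message: AXRXAXRXA
Y(24)+A(0): 24 → Y
X(23)+X(23): 46≡20 → U
H(7)+R(17): 24 → Y
C(2)+X(23): 25 → Z
G(6)+A(0): 6 → G
W(22)+X(23): 45≡19 → T
V(21)+R(17): 38≡12 → M
L(11)+X(23): 34≡8 → I
O(14)+A(0): 14 → O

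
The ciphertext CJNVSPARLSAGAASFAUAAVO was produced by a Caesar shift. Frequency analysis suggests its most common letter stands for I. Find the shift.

18

The most frequent ciphertext letter is A (appears 7 times).
A is position 0; I is position 8.
Shift = -8≡18.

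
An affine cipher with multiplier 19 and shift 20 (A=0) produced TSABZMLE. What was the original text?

The inverse of 19 mod 26 is 11, since 19·11=209≡1. Apply D(y)=11·(y−20) mod 26:
T(19): 11·(19−20)=-11≡15 → P
S(18): 11·(18−20)=-22≡4 → E
A(0): 11·(0−20)=-220≡14 → O
B(1): 11·(1−20)=-209≡25 → Z
Z(25): 11·(25−20)=55≡3 → D
M(12): 11·(12−20)=-88≡16 → Q
L(11): 11·(11−20)=-99≡5 → F
E(4): 11·(4−20)=-176≡6 → G

PEOZDQFG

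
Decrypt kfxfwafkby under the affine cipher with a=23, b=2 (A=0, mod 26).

gztzcszgjk

The inverse of 23 mod 26 is 17, since 23·17=391≡1. Apply D(y)=17·(y−2) mod 26:
k(10): 17·(10−2)=136≡6 → g
f(5): 17·(5−2)=51≡25 → z
x(23): 17·(23−2)=357≡19 → t
f(5): 17·(5−2)=51≡25 → z
w(22): 17·(22−2)=340≡2 → c
a(0): 17·(0−2)=-34≡18 → s
f(5): 17·(5−2)=51≡25 → z
k(10): 17·(10−2)=136≡6 → g
b(1): 17·(1−2)=-17≡9 → j
y(24): 17·(24−2)=374≡10 → k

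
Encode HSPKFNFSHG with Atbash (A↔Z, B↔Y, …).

H(7) → S(18)
S(18) → H(7)
P(15) → K(10)
K(10) → P(15)
F(5) → U(20)
N(13) → M(12)
F(5) → U(20)
S(18) → H(7)
H(7) → S(18)
G(6) → T(19)

SHKPUMUHST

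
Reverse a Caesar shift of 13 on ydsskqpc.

y(24): 24−13=11 → l
d(3): 3−13=-10≡16 → q
s(18): 18−13=5 → f
s(18): 18−13=5 → f
k(10): 10−13=-3≡23 → x
q(16): 16−13=3 → d
p(15): 15−13=2 → c
c(2): 2−13=-11≡15 → p

lqffxdcp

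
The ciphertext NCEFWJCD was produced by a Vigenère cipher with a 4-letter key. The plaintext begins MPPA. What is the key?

Subtract each crib letter from the matching ciphertext letter (mod 26):
N(13)−M(12)=1 → B
C(2)−P(15)=-13≡13 → N
E(4)−P(15)=-11≡15 → P
F(5)−A(0)=5 → F

BNPF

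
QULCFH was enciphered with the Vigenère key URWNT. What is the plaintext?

WDPPMN

Repeat the key across the ciphertext: URWNTU
Q(16)−U(20): -4≡22 → W
U(20)−R(17): 3 → D
L(11)−W(22): -11≡15 → P
C(2)−N(13): -11≡15 → P
F(5)−T(19): -14≡12 → M
H(7)−U(20): -13≡13 → N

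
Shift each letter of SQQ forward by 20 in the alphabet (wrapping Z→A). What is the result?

MKK

S(18): 18+20=38≡12 → M
Q(16): 16+20=36≡10 → K
Q(16): 16+20=36≡10 → K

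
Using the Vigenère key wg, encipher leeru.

Repeat the key across the message: wgwgw
l(11)+w(22): 33≡7 → h
e(4)+g(6): 10 → k
e(4)+w(22): 26≡0 → a
r(17)+g(6): 23 → x
u(20)+w(22): 42≡16 → q

hkaxq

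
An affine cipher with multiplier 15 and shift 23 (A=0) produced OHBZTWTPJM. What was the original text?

The inverse of 15 mod 26 is 7, since 15·7=105≡1. Apply D(y)=7·(y−23) mod 26:
O(14): 7·(14−23)=-63≡15 → P
H(7): 7·(7−23)=-112≡18 → S
B(1): 7·(1−23)=-154≡2 → C
Z(25): 7·(25−23)=14 → O
T(19): 7·(19−23)=-28≡24 → Y
W(22): 7·(22−23)=-7≡19 → T
T(19): 7·(19−23)=-28≡24 → Y
P(15): 7·(15−23)=-56≡22 → W
J(9): 7·(9−23)=-98≡6 → G
M(12): 7·(12−23)=-77≡1 → B

PSCOYTYWGB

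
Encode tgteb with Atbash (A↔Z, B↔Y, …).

gtgvy

t(19) → g(6)
g(6) → t(19)
t(19) → g(6)
e(4) → v(21)
b(1) → y(24)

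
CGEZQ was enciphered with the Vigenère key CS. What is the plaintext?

Repeat the key across the ciphertext: CSCSC
C(2)−C(2): 0 → A
G(6)−S(18): -12≡14 → O
E(4)−C(2): 2 → C
Z(25)−S(18): 7 → H
Q(16)−C(2): 14 → O

AOCHO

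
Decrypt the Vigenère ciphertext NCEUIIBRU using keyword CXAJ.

Repeat the key across the ciphertext: CXAJCXAJC
N(13)−C(2): 11 → L
C(2)−X(23): -21≡5 → F
E(4)−A(0): 4 → E
U(20)−J(9): 11 → L
I(8)−C(2): 6 → G
I(8)−X(23): -15≡11 → L
B(1)−A(0): 1 → B
R(17)−J(9): 8 → I
U(20)−C(2): 18 → S

LFELGLBIS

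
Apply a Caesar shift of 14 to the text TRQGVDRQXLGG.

HFEUJRFELZUU

T(19): 19+14=33≡7 → H
R(17): 17+14=31≡5 → F
Q(16): 16+14=30≡4 → E
G(6): 6+14=20 → U
V(21): 21+14=35≡9 → J
D(3): 3+14=17 → R
R(17): 17+14=31≡5 → F
Q(16): 16+14=30≡4 → E
X(23): 23+14=37≡11 → L
L(11): 11+14=25 → Z
G(6): 6+14=20 → U
G(6): 6+14=20 → U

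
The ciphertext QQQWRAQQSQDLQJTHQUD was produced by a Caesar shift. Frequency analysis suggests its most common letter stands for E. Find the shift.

The most frequent ciphertext letter is Q (appears 8 times).
Q is position 16; E is position 4.
Shift = 12.

12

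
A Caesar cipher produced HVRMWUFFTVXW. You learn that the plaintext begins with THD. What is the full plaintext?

From the crib: H(7)−T(19)=-12≡14, so the shift is 14.
Subtract 14 from each ciphertext letter:
H(7): 7−14=-7≡19 → T
V(21): 21−14=7 → H
R(17): 17−14=3 → D
M(12): 12−14=-2≡24 → Y
W(22): 22−14=8 → I
U(20): 20−14=6 → G
F(5): 5−14=-9≡17 → R
F(5): 5−14=-9≡17 → R
T(19): 19−14=5 → F
V(21): 21−14=7 → H
X(23): 23−14=9 → J
W(22): 22−14=8 → I

THDYIGRRFHJI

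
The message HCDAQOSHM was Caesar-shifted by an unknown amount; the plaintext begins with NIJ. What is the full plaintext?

NIJGWUYNS

From the crib: H(7)−N(13)=-6≡20, so the shift is 20.
Subtract 20 from each ciphertext letter:
H(7): 7−20=-13≡13 → N
C(2): 2−20=-18≡8 → I
D(3): 3−20=-17≡9 → J
A(0): 0−20=-20≡6 → G
Q(16): 16−20=-4≡22 → W
O(14): 14−20=-6≡20 → U
S(18): 18−20=-2≡24 → Y
H(7): 7−20=-13≡13 → N
M(12): 12−20=-8≡18 → S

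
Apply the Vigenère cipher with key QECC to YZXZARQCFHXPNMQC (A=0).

ODZBQVSEVLZRDQSE

Repeat the key across the message: QECCQECCQECCQECC
Y(24)+Q(16): 40≡14 → O
Z(25)+E(4): 29≡3 → D
X(23)+C(2): 25 → Z
Z(25)+C(2): 27≡1 → B
A(0)+Q(16): 16 → Q
R(17)+E(4): 21 → V
Q(16)+C(2): 18 → S
C(2)+C(2): 4 → E
F(5)+Q(16): 21 → V
H(7)+E(4): 11 → L
X(23)+C(2): 25 → Z
P(15)+C(2): 17 → R
N(13)+Q(16): 29≡3 → D
M(12)+E(4): 16 → Q
Q(16)+C(2): 18 → S
C(2)+C(2): 4 → E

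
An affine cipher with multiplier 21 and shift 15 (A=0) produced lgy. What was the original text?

The inverse of 21 mod 26 is 5, since 21·5=105≡1. Apply D(y)=5·(y−15) mod 26:
l(11): 5·(11−15)=-20≡6 → g
g(6): 5·(6−15)=-45≡7 → h
y(24): 5·(24−15)=45≡19 → t

ght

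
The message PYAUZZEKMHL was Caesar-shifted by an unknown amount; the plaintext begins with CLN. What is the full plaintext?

From the crib: P(15)−C(2)=13, so the shift is 13.
Subtract 13 from each ciphertext letter:
P(15): 15−13=2 → C
Y(24): 24−13=11 → L
A(0): 0−13=-13≡13 → N
U(20): 20−13=7 → H
Z(25): 25−13=12 → M
Z(25): 25−13=12 → M
E(4): 4−13=-9≡17 → R
K(10): 10−13=-3≡23 → X
M(12): 12−13=-1≡25 → Z
H(7): 7−13=-6≡20 → U
L(11): 11−13=-2≡24 → Y

CLNHMMRXZUY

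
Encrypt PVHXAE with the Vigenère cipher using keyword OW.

Repeat the key across the message: OWOWOW
P(15)+O(14): 29≡3 → D
V(21)+W(22): 43≡17 → R
H(7)+O(14): 21 → V
X(23)+W(22): 45≡19 → T
A(0)+O(14): 14 → O
E(4)+W(22): 26≡0 → A

DRVTOA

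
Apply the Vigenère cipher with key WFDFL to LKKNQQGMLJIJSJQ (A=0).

Repeat the key across the message: WFDFLWFDFLWFDFL
L(11)+W(22): 33≡7 → H
K(10)+F(5): 15 → P
K(10)+D(3): 13 → N
N(13)+F(5): 18 → S
Q(16)+L(11): 27≡1 → B
Q(16)+W(22): 38≡12 → M
G(6)+F(5): 11 → L
M(12)+D(3): 15 → P
L(11)+F(5): 16 → Q
J(9)+L(11): 20 → U
I(8)+W(22): 30≡4 → E
J(9)+F(5): 14 → O
S(18)+D(3): 21 → V
J(9)+F(5): 14 → O
Q(16)+L(11): 27≡1 → B

HPNSBMLPQUEOVOB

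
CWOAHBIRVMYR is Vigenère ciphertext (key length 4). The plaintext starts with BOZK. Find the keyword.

BIPQ

Subtract each crib letter from the matching ciphertext letter (mod 26):
C(2)−B(1)=1 → B
W(22)−O(14)=8 → I
O(14)−Z(25)=-11≡15 → P
A(0)−K(10)=-10≡16 → Q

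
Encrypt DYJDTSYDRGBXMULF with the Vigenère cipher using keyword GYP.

JWYJRHEBGMZMSSAL

Repeat the key across the message: GYPGYPGYPGYPGYPG
D(3)+G(6): 9 → J
Y(24)+Y(24): 48≡22 → W
J(9)+P(15): 24 → Y
D(3)+G(6): 9 → J
T(19)+Y(24): 43≡17 → R
S(18)+P(15): 33≡7 → H
Y(24)+G(6): 30≡4 → E
D(3)+Y(24): 27≡1 → B
R(17)+P(15): 32≡6 → G
G(6)+G(6): 12 → M
B(1)+Y(24): 25 → Z
X(23)+P(15): 38≡12 → M
M(12)+G(6): 18 → S
U(20)+Y(24): 44≡18 → S
L(11)+P(15): 26≡0 → A
F(5)+G(6): 11 → L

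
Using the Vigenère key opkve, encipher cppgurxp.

Repeat the key across the message: opkveopk
c(2)+o(14): 16 → q
p(15)+p(15): 30≡4 → e
p(15)+k(10): 25 → z
g(6)+v(21): 27≡1 → b
u(20)+e(4): 24 → y
r(17)+o(14): 31≡5 → f
x(23)+p(15): 38≡12 → m
p(15)+k(10): 25 → z

qezbyfmz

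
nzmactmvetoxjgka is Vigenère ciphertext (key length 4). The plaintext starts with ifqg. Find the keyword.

Subtract each crib letter from the matching ciphertext letter (mod 26):
n(13)−i(8)=5 → f
z(25)−f(5)=20 → u
m(12)−q(16)=-4≡22 → w
a(0)−g(6)=-6≡20 → u

fuwu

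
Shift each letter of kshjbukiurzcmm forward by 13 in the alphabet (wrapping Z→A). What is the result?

k(10): 10+13=23 → x
s(18): 18+13=31≡5 → f
h(7): 7+13=20 → u
j(9): 9+13=22 → w
b(1): 1+13=14 → o
u(20): 20+13=33≡7 → h
k(10): 10+13=23 → x
i(8): 8+13=21 → v
u(20): 20+13=33≡7 → h
r(17): 17+13=30≡4 → e
z(25): 25+13=38≡12 → m
c(2): 2+13=15 → p
m(12): 12+13=25 → z
m(12): 12+13=25 → z

xfuwohxvhempzz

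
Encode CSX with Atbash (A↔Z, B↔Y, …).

XHC

C(2) → X(23)
S(18) → H(7)
X(23) → C(2)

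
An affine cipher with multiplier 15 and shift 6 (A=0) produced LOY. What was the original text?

JEW

The inverse of 15 mod 26 is 7, since 15·7=105≡1. Apply D(y)=7·(y−6) mod 26:
L(11): 7·(11−6)=35≡9 → J
O(14): 7·(14−6)=56≡4 → E
Y(24): 7·(24−6)=126≡22 → W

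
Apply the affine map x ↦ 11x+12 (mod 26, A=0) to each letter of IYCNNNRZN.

I(8): 11·8+12=100≡22 → W
Y(24): 11·24+12=276≡16 → Q
C(2): 11·2+12=34≡8 → I
N(13): 11·13+12=155≡25 → Z
N(13): 11·13+12=155≡25 → Z
N(13): 11·13+12=155≡25 → Z
R(17): 11·17+12=199≡17 → R
Z(25): 11·25+12=287≡1 → B
N(13): 11·13+12=155≡25 → Z

WQIZZZRBZ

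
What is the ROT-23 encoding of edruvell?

baorsbii

e(4): 4+23=27≡1 → b
d(3): 3+23=26≡0 → a
r(17): 17+23=40≡14 → o
u(20): 20+23=43≡17 → r
v(21): 21+23=44≡18 → s
e(4): 4+23=27≡1 → b
l(11): 11+23=34≡8 → i
l(11): 11+23=34≡8 → i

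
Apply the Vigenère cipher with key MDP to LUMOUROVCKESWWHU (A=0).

Repeat the key across the message: MDPMDPMDPMDPMDPM
L(11)+M(12): 23 → X
U(20)+D(3): 23 → X
M(12)+P(15): 27≡1 → B
O(14)+M(12): 26≡0 → A
U(20)+D(3): 23 → X
R(17)+P(15): 32≡6 → G
O(14)+M(12): 26≡0 → A
V(21)+D(3): 24 → Y
C(2)+P(15): 17 → R
K(10)+M(12): 22 → W
E(4)+D(3): 7 → H
S(18)+P(15): 33≡7 → H
W(22)+M(12): 34≡8 → I
W(22)+D(3): 25 → Z
H(7)+P(15): 22 → W
U(20)+M(12): 32≡6 → G

XXBAXGAYRWHHIZWG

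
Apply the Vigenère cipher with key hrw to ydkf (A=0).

Repeat the key across the message: hrwh
y(24)+h(7): 31≡5 → f
d(3)+r(17): 20 → u
k(10)+w(22): 32≡6 → g
f(5)+h(7): 12 → m

fugm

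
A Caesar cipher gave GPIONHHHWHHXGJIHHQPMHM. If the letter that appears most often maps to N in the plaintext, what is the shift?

The most frequent ciphertext letter is H (appears 8 times).
H is position 7; N is position 13.
Shift = -6≡20.

20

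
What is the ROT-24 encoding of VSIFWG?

V(21): 21+24=45≡19 → T
S(18): 18+24=42≡16 → Q
I(8): 8+24=32≡6 → G
F(5): 5+24=29≡3 → D
W(22): 22+24=46≡20 → U
G(6): 6+24=30≡4 → E

TQGDUE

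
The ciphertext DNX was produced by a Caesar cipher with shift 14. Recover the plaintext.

D(3): 3−14=-11≡15 → P
N(13): 13−14=-1≡25 → Z
X(23): 23−14=9 → J

PZJ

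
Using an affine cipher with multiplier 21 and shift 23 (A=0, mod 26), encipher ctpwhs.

ngarol

c(2): 21·2+23=65≡13 → n
t(19): 21·19+23=422≡6 → g
p(15): 21·15+23=338≡0 → a
w(22): 21·22+23=485≡17 → r
h(7): 21·7+23=170≡14 → o
s(18): 21·18+23=401≡11 → l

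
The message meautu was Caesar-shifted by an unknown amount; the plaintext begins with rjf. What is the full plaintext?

rjfzyz

From the crib: m(12)−r(17)=-5≡21, so the shift is 21.
Subtract 21 from each ciphertext letter:
m(12): 12−21=-9≡17 → r
e(4): 4−21=-17≡9 → j
a(0): 0−21=-21≡5 → f
u(20): 20−21=-1≡25 → z
t(19): 19−21=-2≡24 → y
u(20): 20−21=-1≡25 → z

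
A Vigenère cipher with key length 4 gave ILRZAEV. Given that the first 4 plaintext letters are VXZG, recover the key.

Subtract each crib letter from the matching ciphertext letter (mod 26):
I(8)−V(21)=-13≡13 → N
L(11)−X(23)=-12≡14 → O
R(17)−Z(25)=-8≡18 → S
Z(25)−G(6)=19 → T

NOST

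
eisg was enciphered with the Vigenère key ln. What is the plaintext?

tvht

Repeat the key across the ciphertext: lnln
e(4)−l(11): -7≡19 → t
i(8)−n(13): -5≡21 → v
s(18)−l(11): 7 → h
g(6)−n(13): -7≡19 → t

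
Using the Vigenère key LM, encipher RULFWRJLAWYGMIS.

Repeat the key across the message: LMLMLMLMLMLMLML
R(17)+L(11): 28≡2 → C
U(20)+M(12): 32≡6 → G
L(11)+L(11): 22 → W
F(5)+M(12): 17 → R
W(22)+L(11): 33≡7 → H
R(17)+M(12): 29≡3 → D
J(9)+L(11): 20 → U
L(11)+M(12): 23 → X
A(0)+L(11): 11 → L
W(22)+M(12): 34≡8 → I
Y(24)+L(11): 35≡9 → J
G(6)+M(12): 18 → S
M(12)+L(11): 23 → X
I(8)+M(12): 20 → U
S(18)+L(11): 29≡3 → D

CGWRHDUXLIJSXUD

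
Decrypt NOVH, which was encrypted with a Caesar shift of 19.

N(13): 13−19=-6≡20 → U
O(14): 14−19=-5≡21 → V
V(21): 21−19=2 → C
H(7): 7−19=-12≡14 → O

UVCO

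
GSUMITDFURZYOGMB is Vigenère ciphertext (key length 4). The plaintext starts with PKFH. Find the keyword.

Subtract each crib letter from the matching ciphertext letter (mod 26):
G(6)−P(15)=-9≡17 → R
S(18)−K(10)=8 → I
U(20)−F(5)=15 → P
M(12)−H(7)=5 → F

RIPF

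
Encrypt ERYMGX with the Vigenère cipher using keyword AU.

Repeat the key across the message: AUAUAU
E(4)+A(0): 4 → E
R(17)+U(20): 37≡11 → L
Y(24)+A(0): 24 → Y
M(12)+U(20): 32≡6 → G
G(6)+A(0): 6 → G
X(23)+U(20): 43≡17 → R

ELYGGR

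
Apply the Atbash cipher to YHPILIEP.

BSKRORVK

Y(24) → B(1)
H(7) → S(18)
P(15) → K(10)
I(8) → R(17)
L(11) → O(14)
I(8) → R(17)
E(4) → V(21)
P(15) → K(10)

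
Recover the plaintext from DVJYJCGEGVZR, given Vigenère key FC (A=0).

YTEWEABCBTUP

Repeat the key across the ciphertext: FCFCFCFCFCFC
D(3)−F(5): -2≡24 → Y
V(21)−C(2): 19 → T
J(9)−F(5): 4 → E
Y(24)−C(2): 22 → W
J(9)−F(5): 4 → E
C(2)−C(2): 0 → A
G(6)−F(5): 1 → B
E(4)−C(2): 2 → C
G(6)−F(5): 1 → B
V(21)−C(2): 19 → T
Z(25)−F(5): 20 → U
R(17)−C(2): 15 → P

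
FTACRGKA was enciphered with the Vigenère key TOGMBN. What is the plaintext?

MFUQQTRM

Repeat the key across the ciphertext: TOGMBNTO
F(5)−T(19): -14≡12 → M
T(19)−O(14): 5 → F
A(0)−G(6): -6≡20 → U
C(2)−M(12): -10≡16 → Q
R(17)−B(1): 16 → Q
G(6)−N(13): -7≡19 → T
K(10)−T(19): -9≡17 → R
A(0)−O(14): -14≡12 → M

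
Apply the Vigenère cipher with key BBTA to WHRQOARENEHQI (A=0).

XIKQPBKEOFAQJ

Repeat the key across the message: BBTABBTABBTAB
W(22)+B(1): 23 → X
H(7)+B(1): 8 → I
R(17)+T(19): 36≡10 → K
Q(16)+A(0): 16 → Q
O(14)+B(1): 15 → P
A(0)+B(1): 1 → B
R(17)+T(19): 36≡10 → K
E(4)+A(0): 4 → E
N(13)+B(1): 14 → O
E(4)+B(1): 5 → F
H(7)+T(19): 26≡0 → A
Q(16)+A(0): 16 → Q
I(8)+B(1): 9 → J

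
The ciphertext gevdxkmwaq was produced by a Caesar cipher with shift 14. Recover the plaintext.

sqhpjwyimc

g(6): 6−14=-8≡18 → s
e(4): 4−14=-10≡16 → q
v(21): 21−14=7 → h
d(3): 3−14=-11≡15 → p
x(23): 23−14=9 → j
k(10): 10−14=-4≡22 → w
m(12): 12−14=-2≡24 → y
w(22): 22−14=8 → i
a(0): 0−14=-14≡12 → m
q(16): 16−14=2 → c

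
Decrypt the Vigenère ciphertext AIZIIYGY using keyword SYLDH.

IKOFBGIN

Repeat the key across the ciphertext: SYLDHSYL
A(0)−S(18): -18≡8 → I
I(8)−Y(24): -16≡10 → K
Z(25)−L(11): 14 → O
I(8)−D(3): 5 → F
I(8)−H(7): 1 → B
Y(24)−S(18): 6 → G
G(6)−Y(24): -18≡8 → I
Y(24)−L(11): 13 → N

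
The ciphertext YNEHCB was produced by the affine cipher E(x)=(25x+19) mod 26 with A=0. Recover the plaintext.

The inverse of 25 mod 26 is 25, since 25·25=625≡1. Apply D(y)=25·(y−19) mod 26:
Y(24): 25·(24−19)=125≡21 → V
N(13): 25·(13−19)=-150≡6 → G
E(4): 25·(4−19)=-375≡15 → P
H(7): 25·(7−19)=-300≡12 → M
C(2): 25·(2−19)=-425≡17 → R
B(1): 25·(1−19)=-450≡18 → S

VGPMRS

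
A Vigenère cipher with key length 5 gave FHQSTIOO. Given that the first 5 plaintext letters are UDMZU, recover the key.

LEETZ

Subtract each crib letter from the matching ciphertext letter (mod 26):
F(5)−U(20)=-15≡11 → L
H(7)−D(3)=4 → E
Q(16)−M(12)=4 → E
S(18)−Z(25)=-7≡19 → T
T(19)−U(20)=-1≡25 → Z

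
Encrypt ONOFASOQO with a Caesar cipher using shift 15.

O(14): 14+15=29≡3 → D
N(13): 13+15=28≡2 → C
O(14): 14+15=29≡3 → D
F(5): 5+15=20 → U
A(0): 0+15=15 → P
S(18): 18+15=33≡7 → H
O(14): 14+15=29≡3 → D
Q(16): 16+15=31≡5 → F
O(14): 14+15=29≡3 → D

DCDUPHDFD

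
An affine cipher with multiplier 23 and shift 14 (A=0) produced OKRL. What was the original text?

AKZB

The inverse of 23 mod 26 is 17, since 23·17=391≡1. Apply D(y)=17·(y−14) mod 26:
O(14): 17·(14−14)=0 → A
K(10): 17·(10−14)=-68≡10 → K
R(17): 17·(17−14)=51≡25 → Z
L(11): 17·(11−14)=-51≡1 → B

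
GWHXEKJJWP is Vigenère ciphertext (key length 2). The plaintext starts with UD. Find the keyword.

MT

Subtract each crib letter from the matching ciphertext letter (mod 26):
G(6)−U(20)=-14≡12 → M
W(22)−D(3)=19 → T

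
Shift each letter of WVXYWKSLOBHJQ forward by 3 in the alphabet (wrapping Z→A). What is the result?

W(22): 22+3=25 → Z
V(21): 21+3=24 → Y
X(23): 23+3=26≡0 → A
Y(24): 24+3=27≡1 → B
W(22): 22+3=25 → Z
K(10): 10+3=13 → N
S(18): 18+3=21 → V
L(11): 11+3=14 → O
O(14): 14+3=17 → R
B(1): 1+3=4 → E
H(7): 7+3=10 → K
J(9): 9+3=12 → M
Q(16): 16+3=19 → T

ZYABZNVOREKMT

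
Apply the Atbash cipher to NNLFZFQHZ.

MMOUAUJSA

N(13) → M(12)
N(13) → M(12)
L(11) → O(14)
F(5) → U(20)
Z(25) → A(0)
F(5) → U(20)
Q(16) → J(9)
H(7) → S(18)
Z(25) → A(0)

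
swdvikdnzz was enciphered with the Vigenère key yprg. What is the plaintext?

uhmpkvmhbk

Repeat the key across the ciphertext: yprgyprgyp
s(18)−y(24): -6≡20 → u
w(22)−p(15): 7 → h
d(3)−r(17): -14≡12 → m
v(21)−g(6): 15 → p
i(8)−y(24): -16≡10 → k
k(10)−p(15): -5≡21 → v
d(3)−r(17): -14≡12 → m
n(13)−g(6): 7 → h
z(25)−y(24): 1 → b
z(25)−p(15): 10 → k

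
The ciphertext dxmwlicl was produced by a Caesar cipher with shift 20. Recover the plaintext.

d(3): 3−20=-17≡9 → j
x(23): 23−20=3 → d
m(12): 12−20=-8≡18 → s
w(22): 22−20=2 → c
l(11): 11−20=-9≡17 → r
i(8): 8−20=-12≡14 → o
c(2): 2−20=-18≡8 → i
l(11): 11−20=-9≡17 → r

jdscroir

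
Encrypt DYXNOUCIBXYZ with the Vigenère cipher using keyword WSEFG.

ZQBSUQUMGDUR

Repeat the key across the message: WSEFGWSEFGWS
D(3)+W(22): 25 → Z
Y(24)+S(18): 42≡16 → Q
X(23)+E(4): 27≡1 → B
N(13)+F(5): 18 → S
O(14)+G(6): 20 → U
U(20)+W(22): 42≡16 → Q
C(2)+S(18): 20 → U
I(8)+E(4): 12 → M
B(1)+F(5): 6 → G
X(23)+G(6): 29≡3 → D
Y(24)+W(22): 46≡20 → U
Z(25)+S(18): 43≡17 → R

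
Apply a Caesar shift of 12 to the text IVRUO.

UHDGA

I(8): 8+12=20 → U
V(21): 21+12=33≡7 → H
R(17): 17+12=29≡3 → D
U(20): 20+12=32≡6 → G
O(14): 14+12=26≡0 → A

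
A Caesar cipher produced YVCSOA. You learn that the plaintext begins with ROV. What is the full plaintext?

ROVLHT

From the crib: Y(24)−R(17)=7, so the shift is 7.
Subtract 7 from each ciphertext letter:
Y(24): 24−7=17 → R
V(21): 21−7=14 → O
C(2): 2−7=-5≡21 → V
S(18): 18−7=11 → L
O(14): 14−7=7 → H
A(0): 0−7=-7≡19 → T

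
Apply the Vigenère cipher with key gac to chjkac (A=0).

Repeat the key across the message: gacgac
c(2)+g(6): 8 → i
h(7)+a(0): 7 → h
j(9)+c(2): 11 → l
k(10)+g(6): 16 → q
a(0)+a(0): 0 → a
c(2)+c(2): 4 → e

ihlqae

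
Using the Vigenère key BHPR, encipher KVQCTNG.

Repeat the key across the message: BHPRBHP
K(10)+B(1): 11 → L
V(21)+H(7): 28≡2 → C
Q(16)+P(15): 31≡5 → F
C(2)+R(17): 19 → T
T(19)+B(1): 20 → U
N(13)+H(7): 20 → U
G(6)+P(15): 21 → V

LCFTUUV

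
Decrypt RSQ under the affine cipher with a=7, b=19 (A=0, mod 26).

The inverse of 7 mod 26 is 15, since 7·15=105≡1. Apply D(y)=15·(y−19) mod 26:
R(17): 15·(17−19)=-30≡22 → W
S(18): 15·(18−19)=-15≡11 → L
Q(16): 15·(16−19)=-45≡7 → H

WLH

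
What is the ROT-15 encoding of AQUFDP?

PFJUSE

A(0): 0+15=15 → P
Q(16): 16+15=31≡5 → F
U(20): 20+15=35≡9 → J
F(5): 5+15=20 → U
D(3): 3+15=18 → S
P(15): 15+15=30≡4 → E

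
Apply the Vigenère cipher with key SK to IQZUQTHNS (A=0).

Repeat the key across the message: SKSKSKSKS
I(8)+S(18): 26≡0 → A
Q(16)+K(10): 26≡0 → A
Z(25)+S(18): 43≡17 → R
U(20)+K(10): 30≡4 → E
Q(16)+S(18): 34≡8 → I
T(19)+K(10): 29≡3 → D
H(7)+S(18): 25 → Z
N(13)+K(10): 23 → X
S(18)+S(18): 36≡10 → K

AAREIDZXK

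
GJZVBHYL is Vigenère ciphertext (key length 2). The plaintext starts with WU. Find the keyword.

Subtract each crib letter from the matching ciphertext letter (mod 26):
G(6)−W(22)=-16≡10 → K
J(9)−U(20)=-11≡15 → P

KP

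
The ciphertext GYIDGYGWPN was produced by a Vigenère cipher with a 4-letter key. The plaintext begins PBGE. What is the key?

Subtract each crib letter from the matching ciphertext letter (mod 26):
G(6)−P(15)=-9≡17 → R
Y(24)−B(1)=23 → X
I(8)−G(6)=2 → C
D(3)−E(4)=-1≡25 → Z

RXCZ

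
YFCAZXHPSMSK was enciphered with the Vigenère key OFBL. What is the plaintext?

KABPLSGEEHRZ

Repeat the key across the ciphertext: OFBLOFBLOFBL
Y(24)−O(14): 10 → K
F(5)−F(5): 0 → A
C(2)−B(1): 1 → B
A(0)−L(11): -11≡15 → P
Z(25)−O(14): 11 → L
X(23)−F(5): 18 → S
H(7)−B(1): 6 → G
P(15)−L(11): 4 → E
S(18)−O(14): 4 → E
M(12)−F(5): 7 → H
S(18)−B(1): 17 → R
K(10)−L(11): -1≡25 → Z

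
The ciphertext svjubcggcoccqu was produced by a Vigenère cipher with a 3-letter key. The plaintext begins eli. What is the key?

okb

Subtract each crib letter from the matching ciphertext letter (mod 26):
s(18)−e(4)=14 → o
v(21)−l(11)=10 → k
j(9)−i(8)=1 → b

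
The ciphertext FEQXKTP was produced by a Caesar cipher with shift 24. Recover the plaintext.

HGSZMVR

F(5): 5−24=-19≡7 → H
E(4): 4−24=-20≡6 → G
Q(16): 16−24=-8≡18 → S
X(23): 23−24=-1≡25 → Z
K(10): 10−24=-14≡12 → M
T(19): 19−24=-5≡21 → V
P(15): 15−24=-9≡17 → R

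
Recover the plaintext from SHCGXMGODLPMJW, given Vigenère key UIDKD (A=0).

YZZWUSYLTIVEGM

Repeat the key across the ciphertext: UIDKDUIDKDUIDK
S(18)−U(20): -2≡24 → Y
H(7)−I(8): -1≡25 → Z
C(2)−D(3): -1≡25 → Z
G(6)−K(10): -4≡22 → W
X(23)−D(3): 20 → U
M(12)−U(20): -8≡18 → S
G(6)−I(8): -2≡24 → Y
O(14)−D(3): 11 → L
D(3)−K(10): -7≡19 → T
L(11)−D(3): 8 → I
P(15)−U(20): -5≡21 → V
M(12)−I(8): 4 → E
J(9)−D(3): 6 → G
W(22)−K(10): 12 → M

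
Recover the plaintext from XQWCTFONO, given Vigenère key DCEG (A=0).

UOSWQDKHL

Repeat the key across the ciphertext: DCEGDCEGD
X(23)−D(3): 20 → U
Q(16)−C(2): 14 → O
W(22)−E(4): 18 → S
C(2)−G(6): -4≡22 → W
T(19)−D(3): 16 → Q
F(5)−C(2): 3 → D
O(14)−E(4): 10 → K
N(13)−G(6): 7 → H
O(14)−D(3): 11 → L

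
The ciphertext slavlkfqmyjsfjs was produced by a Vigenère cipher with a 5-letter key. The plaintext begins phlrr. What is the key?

Subtract each crib letter from the matching ciphertext letter (mod 26):
s(18)−p(15)=3 → d
l(11)−h(7)=4 → e
a(0)−l(11)=-11≡15 → p
v(21)−r(17)=4 → e
l(11)−r(17)=-6≡20 → u

depeu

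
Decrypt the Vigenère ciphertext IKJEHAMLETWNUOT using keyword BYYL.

HMLTGCOADVYCTQV

Repeat the key across the ciphertext: BYYLBYYLBYYLBYY
I(8)−B(1): 7 → H
K(10)−Y(24): -14≡12 → M
J(9)−Y(24): -15≡11 → L
E(4)−L(11): -7≡19 → T
H(7)−B(1): 6 → G
A(0)−Y(24): -24≡2 → C
M(12)−Y(24): -12≡14 → O
L(11)−L(11): 0 → A
E(4)−B(1): 3 → D
T(19)−Y(24): -5≡21 → V
W(22)−Y(24): -2≡24 → Y
N(13)−L(11): 2 → C
U(20)−B(1): 19 → T
O(14)−Y(24): -10≡16 → Q
T(19)−Y(24): -5≡21 → V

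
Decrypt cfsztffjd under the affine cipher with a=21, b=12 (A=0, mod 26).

The inverse of 21 mod 26 is 5, since 21·5=105≡1. Apply D(y)=5·(y−12) mod 26:
c(2): 5·(2−12)=-50≡2 → c
f(5): 5·(5−12)=-35≡17 → r
s(18): 5·(18−12)=30≡4 → e
z(25): 5·(25−12)=65≡13 → n
t(19): 5·(19−12)=35≡9 → j
f(5): 5·(5−12)=-35≡17 → r
f(5): 5·(5−12)=-35≡17 → r
j(9): 5·(9−12)=-15≡11 → l
d(3): 5·(3−12)=-45≡7 → h

crenjrrlh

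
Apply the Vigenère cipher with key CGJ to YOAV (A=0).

AUJX

Repeat the key across the message: CGJC
Y(24)+C(2): 26≡0 → A
O(14)+G(6): 20 → U
A(0)+J(9): 9 → J
V(21)+C(2): 23 → X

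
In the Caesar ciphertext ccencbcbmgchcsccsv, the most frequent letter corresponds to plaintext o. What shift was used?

14

The most frequent ciphertext letter is c (appears 8 times).
c is position 2; o is position 14.
Shift = -12≡14.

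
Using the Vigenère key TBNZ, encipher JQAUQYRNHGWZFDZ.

Repeat the key across the message: TBNZTBNZTBNZTBN
J(9)+T(19): 28≡2 → C
Q(16)+B(1): 17 → R
A(0)+N(13): 13 → N
U(20)+Z(25): 45≡19 → T
Q(16)+T(19): 35≡9 → J
Y(24)+B(1): 25 → Z
R(17)+N(13): 30≡4 → E
N(13)+Z(25): 38≡12 → M
H(7)+T(19): 26≡0 → A
G(6)+B(1): 7 → H
W(22)+N(13): 35≡9 → J
Z(25)+Z(25): 50≡24 → Y
F(5)+T(19): 24 → Y
D(3)+B(1): 4 → E
Z(25)+N(13): 38≡12 → M

CRNTJZEMAHJYYEM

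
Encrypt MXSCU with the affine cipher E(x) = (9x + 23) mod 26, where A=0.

M(12): 9·12+23=131≡1 → B
X(23): 9·23+23=230≡22 → W
S(18): 9·18+23=185≡3 → D
C(2): 9·2+23=41≡15 → P
U(20): 9·20+23=203≡21 → V

BWDPV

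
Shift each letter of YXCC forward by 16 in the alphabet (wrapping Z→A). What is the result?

Y(24): 24+16=40≡14 → O
X(23): 23+16=39≡13 → N
C(2): 2+16=18 → S
C(2): 2+16=18 → S

ONSS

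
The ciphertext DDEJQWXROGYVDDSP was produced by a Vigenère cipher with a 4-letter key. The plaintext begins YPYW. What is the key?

FOGN

Subtract each crib letter from the matching ciphertext letter (mod 26):
D(3)−Y(24)=-21≡5 → F
D(3)−P(15)=-12≡14 → O
E(4)−Y(24)=-20≡6 → G
J(9)−W(22)=-13≡13 → N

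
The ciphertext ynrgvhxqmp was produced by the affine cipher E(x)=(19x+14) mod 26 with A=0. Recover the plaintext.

The inverse of 19 mod 26 is 11, since 19·11=209≡1. Apply D(y)=11·(y−14) mod 26:
y(24): 11·(24−14)=110≡6 → g
n(13): 11·(13−14)=-11≡15 → p
r(17): 11·(17−14)=33≡7 → h
g(6): 11·(6−14)=-88≡16 → q
v(21): 11·(21−14)=77≡25 → z
h(7): 11·(7−14)=-77≡1 → b
x(23): 11·(23−14)=99≡21 → v
q(16): 11·(16−14)=22 → w
m(12): 11·(12−14)=-22≡4 → e
p(15): 11·(15−14)=11 → l

gphqzbvwel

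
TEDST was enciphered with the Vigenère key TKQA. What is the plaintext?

Repeat the key across the ciphertext: TKQAT
T(19)−T(19): 0 → A
E(4)−K(10): -6≡20 → U
D(3)−Q(16): -13≡13 → N
S(18)−A(0): 18 → S
T(19)−T(19): 0 → A

AUNSA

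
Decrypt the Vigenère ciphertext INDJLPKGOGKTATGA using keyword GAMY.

Repeat the key across the ciphertext: GAMYGAMYGAMYGAMY
I(8)−G(6): 2 → C
N(13)−A(0): 13 → N
D(3)−M(12): -9≡17 → R
J(9)−Y(24): -15≡11 → L
L(11)−G(6): 5 → F
P(15)−A(0): 15 → P
K(10)−M(12): -2≡24 → Y
G(6)−Y(24): -18≡8 → I
O(14)−G(6): 8 → I
G(6)−A(0): 6 → G
K(10)−M(12): -2≡24 → Y
T(19)−Y(24): -5≡21 → V
A(0)−G(6): -6≡20 → U
T(19)−A(0): 19 → T
G(6)−M(12): -6≡20 → U
A(0)−Y(24): -24≡2 → C

CNRLFPYIIGYVUTUC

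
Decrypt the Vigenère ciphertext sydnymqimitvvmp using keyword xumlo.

verckpwwbuwbjbb

Repeat the key across the ciphertext: xumloxumloxumlo
s(18)−x(23): -5≡21 → v
y(24)−u(20): 4 → e
d(3)−m(12): -9≡17 → r
n(13)−l(11): 2 → c
y(24)−o(14): 10 → k
m(12)−x(23): -11≡15 → p
q(16)−u(20): -4≡22 → w
i(8)−m(12): -4≡22 → w
m(12)−l(11): 1 → b
i(8)−o(14): -6≡20 → u
t(19)−x(23): -4≡22 → w
v(21)−u(20): 1 → b
v(21)−m(12): 9 → j
m(12)−l(11): 1 → b
p(15)−o(14): 1 → b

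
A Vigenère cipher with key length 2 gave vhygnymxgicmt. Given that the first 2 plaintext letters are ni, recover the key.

Subtract each crib letter from the matching ciphertext letter (mod 26):
v(21)−n(13)=8 → i
h(7)−i(8)=-1≡25 → z

iz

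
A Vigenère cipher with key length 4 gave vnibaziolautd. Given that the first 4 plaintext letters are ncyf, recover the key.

Subtract each crib letter from the matching ciphertext letter (mod 26):
v(21)−n(13)=8 → i
n(13)−c(2)=11 → l
i(8)−y(24)=-16≡10 → k
b(1)−f(5)=-4≡22 → w

ilkw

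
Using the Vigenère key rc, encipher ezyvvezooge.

Repeat the key across the message: rcrcrcrcrcr
e(4)+r(17): 21 → v
z(25)+c(2): 27≡1 → b
y(24)+r(17): 41≡15 → p
v(21)+c(2): 23 → x
v(21)+r(17): 38≡12 → m
e(4)+c(2): 6 → g
z(25)+r(17): 42≡16 → q
o(14)+c(2): 16 → q
o(14)+r(17): 31≡5 → f
g(6)+c(2): 8 → i
e(4)+r(17): 21 → v

vbpxmgqqfiv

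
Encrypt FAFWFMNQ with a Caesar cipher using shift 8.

NINENUVY

F(5): 5+8=13 → N
A(0): 0+8=8 → I
F(5): 5+8=13 → N
W(22): 22+8=30≡4 → E
F(5): 5+8=13 → N
M(12): 12+8=20 → U
N(13): 13+8=21 → V
Q(16): 16+8=24 → Y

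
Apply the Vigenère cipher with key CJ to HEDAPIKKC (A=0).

JNFJRRMTE

Repeat the key across the message: CJCJCJCJC
H(7)+C(2): 9 → J
E(4)+J(9): 13 → N
D(3)+C(2): 5 → F
A(0)+J(9): 9 → J
P(15)+C(2): 17 → R
I(8)+J(9): 17 → R
K(10)+C(2): 12 → M
K(10)+J(9): 19 → T
C(2)+C(2): 4 → E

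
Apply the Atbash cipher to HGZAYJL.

STAZBQO

H(7) → S(18)
G(6) → T(19)
Z(25) → A(0)
A(0) → Z(25)
Y(24) → B(1)
J(9) → Q(16)
L(11) → O(14)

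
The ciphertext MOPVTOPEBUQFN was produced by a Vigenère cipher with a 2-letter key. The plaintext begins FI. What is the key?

HG

Subtract each crib letter from the matching ciphertext letter (mod 26):
M(12)−F(5)=7 → H
O(14)−I(8)=6 → G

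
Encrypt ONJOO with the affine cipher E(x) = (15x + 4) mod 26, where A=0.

GRJGG

O(14): 15·14+4=214≡6 → G
N(13): 15·13+4=199≡17 → R
J(9): 15·9+4=139≡9 → J
O(14): 15·14+4=214≡6 → G
O(14): 15·14+4=214≡6 → G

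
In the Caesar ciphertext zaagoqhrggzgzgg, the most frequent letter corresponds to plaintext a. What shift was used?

The most frequent ciphertext letter is g (appears 6 times).
g is position 6; a is position 0.
Shift = 6.

6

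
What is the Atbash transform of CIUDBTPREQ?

XRFWYGKIVJ

C(2) → X(23)
I(8) → R(17)
U(20) → F(5)
D(3) → W(22)
B(1) → Y(24)
T(19) → G(6)
P(15) → K(10)
R(17) → I(8)
E(4) → V(21)
Q(16) → J(9)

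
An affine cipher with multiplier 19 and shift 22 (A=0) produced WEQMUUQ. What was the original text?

AKMUEEM

The inverse of 19 mod 26 is 11, since 19·11=209≡1. Apply D(y)=11·(y−22) mod 26:
W(22): 11·(22−22)=0 → A
E(4): 11·(4−22)=-198≡10 → K
Q(16): 11·(16−22)=-66≡12 → M
M(12): 11·(12−22)=-110≡20 → U
U(20): 11·(20−22)=-22≡4 → E
U(20): 11·(20−22)=-22≡4 → E
Q(16): 11·(16−22)=-66≡12 → M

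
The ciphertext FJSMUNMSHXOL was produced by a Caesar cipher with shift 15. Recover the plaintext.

F(5): 5−15=-10≡16 → Q
J(9): 9−15=-6≡20 → U
S(18): 18−15=3 → D
M(12): 12−15=-3≡23 → X
U(20): 20−15=5 → F
N(13): 13−15=-2≡24 → Y
M(12): 12−15=-3≡23 → X
S(18): 18−15=3 → D
H(7): 7−15=-8≡18 → S
X(23): 23−15=8 → I
O(14): 14−15=-1≡25 → Z
L(11): 11−15=-4≡22 → W

QUDXFYXDSIZW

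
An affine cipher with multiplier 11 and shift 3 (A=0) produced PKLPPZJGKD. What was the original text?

The inverse of 11 mod 26 is 19, since 11·19=209≡1. Apply D(y)=19·(y−3) mod 26:
P(15): 19·(15−3)=228≡20 → U
K(10): 19·(10−3)=133≡3 → D
L(11): 19·(11−3)=152≡22 → W
P(15): 19·(15−3)=228≡20 → U
P(15): 19·(15−3)=228≡20 → U
Z(25): 19·(25−3)=418≡2 → C
J(9): 19·(9−3)=114≡10 → K
G(6): 19·(6−3)=57≡5 → F
K(10): 19·(10−3)=133≡3 → D
D(3): 19·(3−3)=0 → A

UDWUUCKFDA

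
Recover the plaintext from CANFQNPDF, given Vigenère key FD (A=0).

Repeat the key across the ciphertext: FDFDFDFDF
C(2)−F(5): -3≡23 → X
A(0)−D(3): -3≡23 → X
N(13)−F(5): 8 → I
F(5)−D(3): 2 → C
Q(16)−F(5): 11 → L
N(13)−D(3): 10 → K
P(15)−F(5): 10 → K
D(3)−D(3): 0 → A
F(5)−F(5): 0 → A

XXICLKKAA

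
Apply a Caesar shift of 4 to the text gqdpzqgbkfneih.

kuhtdukfojriml

g(6): 6+4=10 → k
q(16): 16+4=20 → u
d(3): 3+4=7 → h
p(15): 15+4=19 → t
z(25): 25+4=29≡3 → d
q(16): 16+4=20 → u
g(6): 6+4=10 → k
b(1): 1+4=5 → f
k(10): 10+4=14 → o
f(5): 5+4=9 → j
n(13): 13+4=17 → r
e(4): 4+4=8 → i
i(8): 8+4=12 → m
h(7): 7+4=11 → l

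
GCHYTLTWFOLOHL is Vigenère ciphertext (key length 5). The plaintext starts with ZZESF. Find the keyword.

HDDGO

Subtract each crib letter from the matching ciphertext letter (mod 26):
G(6)−Z(25)=-19≡7 → H
C(2)−Z(25)=-23≡3 → D
H(7)−E(4)=3 → D
Y(24)−S(18)=6 → G
T(19)−F(5)=14 → O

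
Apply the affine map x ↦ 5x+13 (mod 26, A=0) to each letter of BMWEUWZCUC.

B(1): 5·1+13=18 → S
M(12): 5·12+13=73≡21 → V
W(22): 5·22+13=123≡19 → T
E(4): 5·4+13=33≡7 → H
U(20): 5·20+13=113≡9 → J
W(22): 5·22+13=123≡19 → T
Z(25): 5·25+13=138≡8 → I
C(2): 5·2+13=23 → X
U(20): 5·20+13=113≡9 → J
C(2): 5·2+13=23 → X

SVTHJTIXJX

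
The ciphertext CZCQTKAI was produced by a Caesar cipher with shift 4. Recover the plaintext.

C(2): 2−4=-2≡24 → Y
Z(25): 25−4=21 → V
C(2): 2−4=-2≡24 → Y
Q(16): 16−4=12 → M
T(19): 19−4=15 → P
K(10): 10−4=6 → G
A(0): 0−4=-4≡22 → W
I(8): 8−4=4 → E

YVYMPGWE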